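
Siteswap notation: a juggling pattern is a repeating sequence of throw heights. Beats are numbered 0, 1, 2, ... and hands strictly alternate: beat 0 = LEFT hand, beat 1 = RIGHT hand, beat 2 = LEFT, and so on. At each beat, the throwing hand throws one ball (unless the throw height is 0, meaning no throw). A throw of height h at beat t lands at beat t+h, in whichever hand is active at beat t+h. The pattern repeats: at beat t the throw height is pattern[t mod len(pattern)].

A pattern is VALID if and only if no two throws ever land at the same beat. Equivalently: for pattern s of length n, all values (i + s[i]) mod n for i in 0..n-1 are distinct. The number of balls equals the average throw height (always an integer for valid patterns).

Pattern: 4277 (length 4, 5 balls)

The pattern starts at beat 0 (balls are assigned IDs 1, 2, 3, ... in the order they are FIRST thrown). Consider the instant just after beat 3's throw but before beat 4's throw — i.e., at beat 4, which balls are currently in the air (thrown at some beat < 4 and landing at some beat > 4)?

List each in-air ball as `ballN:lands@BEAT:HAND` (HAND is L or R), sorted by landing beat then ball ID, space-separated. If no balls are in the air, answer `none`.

Beat 0 (L): throw ball1 h=4 -> lands@4:L; in-air after throw: [b1@4:L]
Beat 1 (R): throw ball2 h=2 -> lands@3:R; in-air after throw: [b2@3:R b1@4:L]
Beat 2 (L): throw ball3 h=7 -> lands@9:R; in-air after throw: [b2@3:R b1@4:L b3@9:R]
Beat 3 (R): throw ball2 h=7 -> lands@10:L; in-air after throw: [b1@4:L b3@9:R b2@10:L]
Beat 4 (L): throw ball1 h=4 -> lands@8:L; in-air after throw: [b1@8:L b3@9:R b2@10:L]

Answer: ball3:lands@9:R ball2:lands@10:L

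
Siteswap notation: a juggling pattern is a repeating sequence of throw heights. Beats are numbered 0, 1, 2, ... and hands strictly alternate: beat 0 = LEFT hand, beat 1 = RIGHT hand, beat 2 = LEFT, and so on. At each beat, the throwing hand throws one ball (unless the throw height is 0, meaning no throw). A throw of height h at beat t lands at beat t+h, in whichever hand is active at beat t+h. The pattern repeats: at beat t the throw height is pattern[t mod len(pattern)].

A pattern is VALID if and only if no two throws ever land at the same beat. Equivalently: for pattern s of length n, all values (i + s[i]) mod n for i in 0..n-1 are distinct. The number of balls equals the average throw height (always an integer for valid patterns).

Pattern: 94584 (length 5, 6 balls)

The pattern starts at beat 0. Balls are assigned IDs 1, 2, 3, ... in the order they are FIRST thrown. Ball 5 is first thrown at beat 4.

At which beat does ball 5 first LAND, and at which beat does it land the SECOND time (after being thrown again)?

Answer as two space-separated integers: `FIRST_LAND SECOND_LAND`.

Beat 0 (L): throw ball1 h=9 -> lands@9:R; in-air after throw: [b1@9:R]
Beat 1 (R): throw ball2 h=4 -> lands@5:R; in-air after throw: [b2@5:R b1@9:R]
Beat 2 (L): throw ball3 h=5 -> lands@7:R; in-air after throw: [b2@5:R b3@7:R b1@9:R]
Beat 3 (R): throw ball4 h=8 -> lands@11:R; in-air after throw: [b2@5:R b3@7:R b1@9:R b4@11:R]
Beat 4 (L): throw ball5 h=4 -> lands@8:L; in-air after throw: [b2@5:R b3@7:R b5@8:L b1@9:R b4@11:R]
Beat 5 (R): throw ball2 h=9 -> lands@14:L; in-air after throw: [b3@7:R b5@8:L b1@9:R b4@11:R b2@14:L]
Beat 6 (L): throw ball6 h=4 -> lands@10:L; in-air after throw: [b3@7:R b5@8:L b1@9:R b6@10:L b4@11:R b2@14:L]
Beat 7 (R): throw ball3 h=5 -> lands@12:L; in-air after throw: [b5@8:L b1@9:R b6@10:L b4@11:R b3@12:L b2@14:L]
Beat 8 (L): throw ball5 h=8 -> lands@16:L; in-air after throw: [b1@9:R b6@10:L b4@11:R b3@12:L b2@14:L b5@16:L]
Beat 9 (R): throw ball1 h=4 -> lands@13:R; in-air after throw: [b6@10:L b4@11:R b3@12:L b1@13:R b2@14:L b5@16:L]
Beat 10 (L): throw ball6 h=9 -> lands@19:R; in-air after throw: [b4@11:R b3@12:L b1@13:R b2@14:L b5@16:L b6@19:R]
Beat 11 (R): throw ball4 h=4 -> lands@15:R; in-air after throw: [b3@12:L b1@13:R b2@14:L b4@15:R b5@16:L b6@19:R]
Beat 12 (L): throw ball3 h=5 -> lands@17:R; in-air after throw: [b1@13:R b2@14:L b4@15:R b5@16:L b3@17:R b6@19:R]
Beat 13 (R): throw ball1 h=8 -> lands@21:R; in-air after throw: [b2@14:L b4@15:R b5@16:L b3@17:R b6@19:R b1@21:R]
Beat 14 (L): throw ball2 h=4 -> lands@18:L; in-air after throw: [b4@15:R b5@16:L b3@17:R b2@18:L b6@19:R b1@21:R]
Beat 15 (R): throw ball4 h=9 -> lands@24:L; in-air after throw: [b5@16:L b3@17:R b2@18:L b6@19:R b1@21:R b4@24:L]
Ball 5: thrown@4 h=4 -> first land @8; rethrown@8 h=8 -> second land @16

Answer: 8 16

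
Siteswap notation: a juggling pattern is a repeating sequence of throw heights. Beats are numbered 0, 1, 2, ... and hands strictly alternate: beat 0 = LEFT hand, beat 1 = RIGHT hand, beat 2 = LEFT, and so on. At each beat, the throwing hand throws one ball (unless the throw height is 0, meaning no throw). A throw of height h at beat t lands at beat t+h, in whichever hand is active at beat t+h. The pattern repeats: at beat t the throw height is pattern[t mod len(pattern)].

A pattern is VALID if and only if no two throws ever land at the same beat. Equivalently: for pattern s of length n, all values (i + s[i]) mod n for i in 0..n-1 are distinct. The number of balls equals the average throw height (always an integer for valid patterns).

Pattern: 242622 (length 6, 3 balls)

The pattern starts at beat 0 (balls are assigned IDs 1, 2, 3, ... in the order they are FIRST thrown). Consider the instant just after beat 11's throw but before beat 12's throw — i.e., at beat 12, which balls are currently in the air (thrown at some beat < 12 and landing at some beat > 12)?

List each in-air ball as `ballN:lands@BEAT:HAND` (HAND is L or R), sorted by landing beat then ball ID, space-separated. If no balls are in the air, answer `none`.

Beat 0 (L): throw ball1 h=2 -> lands@2:L; in-air after throw: [b1@2:L]
Beat 1 (R): throw ball2 h=4 -> lands@5:R; in-air after throw: [b1@2:L b2@5:R]
Beat 2 (L): throw ball1 h=2 -> lands@4:L; in-air after throw: [b1@4:L b2@5:R]
Beat 3 (R): throw ball3 h=6 -> lands@9:R; in-air after throw: [b1@4:L b2@5:R b3@9:R]
Beat 4 (L): throw ball1 h=2 -> lands@6:L; in-air after throw: [b2@5:R b1@6:L b3@9:R]
Beat 5 (R): throw ball2 h=2 -> lands@7:R; in-air after throw: [b1@6:L b2@7:R b3@9:R]
Beat 6 (L): throw ball1 h=2 -> lands@8:L; in-air after throw: [b2@7:R b1@8:L b3@9:R]
Beat 7 (R): throw ball2 h=4 -> lands@11:R; in-air after throw: [b1@8:L b3@9:R b2@11:R]
Beat 8 (L): throw ball1 h=2 -> lands@10:L; in-air after throw: [b3@9:R b1@10:L b2@11:R]
Beat 9 (R): throw ball3 h=6 -> lands@15:R; in-air after throw: [b1@10:L b2@11:R b3@15:R]
Beat 10 (L): throw ball1 h=2 -> lands@12:L; in-air after throw: [b2@11:R b1@12:L b3@15:R]
Beat 11 (R): throw ball2 h=2 -> lands@13:R; in-air after throw: [b1@12:L b2@13:R b3@15:R]
Beat 12 (L): throw ball1 h=2 -> lands@14:L; in-air after throw: [b2@13:R b1@14:L b3@15:R]

Answer: ball2:lands@13:R ball3:lands@15:R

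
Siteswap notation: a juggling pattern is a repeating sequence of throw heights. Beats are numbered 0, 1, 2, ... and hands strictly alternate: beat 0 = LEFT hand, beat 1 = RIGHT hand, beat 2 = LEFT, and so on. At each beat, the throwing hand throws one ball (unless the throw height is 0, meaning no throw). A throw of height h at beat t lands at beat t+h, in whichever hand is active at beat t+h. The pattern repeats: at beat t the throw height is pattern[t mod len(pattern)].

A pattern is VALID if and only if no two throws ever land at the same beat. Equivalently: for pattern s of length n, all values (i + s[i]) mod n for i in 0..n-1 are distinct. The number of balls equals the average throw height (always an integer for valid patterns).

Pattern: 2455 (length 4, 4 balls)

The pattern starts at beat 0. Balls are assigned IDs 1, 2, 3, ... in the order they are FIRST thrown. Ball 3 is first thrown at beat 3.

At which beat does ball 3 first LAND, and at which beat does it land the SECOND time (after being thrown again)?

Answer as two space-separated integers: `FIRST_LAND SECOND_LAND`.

Beat 0 (L): throw ball1 h=2 -> lands@2:L; in-air after throw: [b1@2:L]
Beat 1 (R): throw ball2 h=4 -> lands@5:R; in-air after throw: [b1@2:L b2@5:R]
Beat 2 (L): throw ball1 h=5 -> lands@7:R; in-air after throw: [b2@5:R b1@7:R]
Beat 3 (R): throw ball3 h=5 -> lands@8:L; in-air after throw: [b2@5:R b1@7:R b3@8:L]
Beat 4 (L): throw ball4 h=2 -> lands@6:L; in-air after throw: [b2@5:R b4@6:L b1@7:R b3@8:L]
Beat 5 (R): throw ball2 h=4 -> lands@9:R; in-air after throw: [b4@6:L b1@7:R b3@8:L b2@9:R]
Beat 6 (L): throw ball4 h=5 -> lands@11:R; in-air after throw: [b1@7:R b3@8:L b2@9:R b4@11:R]
Beat 7 (R): throw ball1 h=5 -> lands@12:L; in-air after throw: [b3@8:L b2@9:R b4@11:R b1@12:L]
Beat 8 (L): throw ball3 h=2 -> lands@10:L; in-air after throw: [b2@9:R b3@10:L b4@11:R b1@12:L]
Beat 9 (R): throw ball2 h=4 -> lands@13:R; in-air after throw: [b3@10:L b4@11:R b1@12:L b2@13:R]
Beat 10 (L): throw ball3 h=5 -> lands@15:R; in-air after throw: [b4@11:R b1@12:L b2@13:R b3@15:R]
Ball 3: thrown@3 h=5 -> first land @8; rethrown@8 h=2 -> second land @10

Answer: 8 10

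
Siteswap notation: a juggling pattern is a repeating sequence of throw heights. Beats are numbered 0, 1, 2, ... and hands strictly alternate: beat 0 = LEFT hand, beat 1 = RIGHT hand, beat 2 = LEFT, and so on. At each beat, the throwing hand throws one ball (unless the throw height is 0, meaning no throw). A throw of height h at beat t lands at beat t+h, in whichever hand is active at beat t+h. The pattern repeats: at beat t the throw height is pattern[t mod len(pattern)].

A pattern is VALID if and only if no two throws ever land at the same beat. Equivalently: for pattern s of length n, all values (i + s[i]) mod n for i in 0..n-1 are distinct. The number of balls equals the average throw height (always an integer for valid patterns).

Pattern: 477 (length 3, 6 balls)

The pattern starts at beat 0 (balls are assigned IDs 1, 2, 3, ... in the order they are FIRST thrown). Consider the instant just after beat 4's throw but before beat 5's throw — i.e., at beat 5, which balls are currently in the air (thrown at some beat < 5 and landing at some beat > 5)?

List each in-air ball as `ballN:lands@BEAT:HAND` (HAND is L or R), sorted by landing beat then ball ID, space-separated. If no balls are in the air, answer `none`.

Beat 0 (L): throw ball1 h=4 -> lands@4:L; in-air after throw: [b1@4:L]
Beat 1 (R): throw ball2 h=7 -> lands@8:L; in-air after throw: [b1@4:L b2@8:L]
Beat 2 (L): throw ball3 h=7 -> lands@9:R; in-air after throw: [b1@4:L b2@8:L b3@9:R]
Beat 3 (R): throw ball4 h=4 -> lands@7:R; in-air after throw: [b1@4:L b4@7:R b2@8:L b3@9:R]
Beat 4 (L): throw ball1 h=7 -> lands@11:R; in-air after throw: [b4@7:R b2@8:L b3@9:R b1@11:R]
Beat 5 (R): throw ball5 h=7 -> lands@12:L; in-air after throw: [b4@7:R b2@8:L b3@9:R b1@11:R b5@12:L]

Answer: ball4:lands@7:R ball2:lands@8:L ball3:lands@9:R ball1:lands@11:R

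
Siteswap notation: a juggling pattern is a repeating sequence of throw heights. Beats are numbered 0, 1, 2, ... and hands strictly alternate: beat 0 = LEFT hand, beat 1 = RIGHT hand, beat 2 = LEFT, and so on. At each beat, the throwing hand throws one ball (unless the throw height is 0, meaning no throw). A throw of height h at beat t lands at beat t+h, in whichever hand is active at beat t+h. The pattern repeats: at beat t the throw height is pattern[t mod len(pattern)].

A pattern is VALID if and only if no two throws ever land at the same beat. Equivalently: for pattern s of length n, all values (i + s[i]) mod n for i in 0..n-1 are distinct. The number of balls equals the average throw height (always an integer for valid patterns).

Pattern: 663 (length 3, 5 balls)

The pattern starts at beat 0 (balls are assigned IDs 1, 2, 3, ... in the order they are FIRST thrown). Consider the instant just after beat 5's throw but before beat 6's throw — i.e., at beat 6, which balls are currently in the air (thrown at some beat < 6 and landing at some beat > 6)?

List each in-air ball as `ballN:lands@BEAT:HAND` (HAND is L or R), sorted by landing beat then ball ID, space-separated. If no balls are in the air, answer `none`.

Answer: ball2:lands@7:R ball3:lands@8:L ball4:lands@9:R ball5:lands@10:L

Derivation:
Beat 0 (L): throw ball1 h=6 -> lands@6:L; in-air after throw: [b1@6:L]
Beat 1 (R): throw ball2 h=6 -> lands@7:R; in-air after throw: [b1@6:L b2@7:R]
Beat 2 (L): throw ball3 h=3 -> lands@5:R; in-air after throw: [b3@5:R b1@6:L b2@7:R]
Beat 3 (R): throw ball4 h=6 -> lands@9:R; in-air after throw: [b3@5:R b1@6:L b2@7:R b4@9:R]
Beat 4 (L): throw ball5 h=6 -> lands@10:L; in-air after throw: [b3@5:R b1@6:L b2@7:R b4@9:R b5@10:L]
Beat 5 (R): throw ball3 h=3 -> lands@8:L; in-air after throw: [b1@6:L b2@7:R b3@8:L b4@9:R b5@10:L]
Beat 6 (L): throw ball1 h=6 -> lands@12:L; in-air after throw: [b2@7:R b3@8:L b4@9:R b5@10:L b1@12:L]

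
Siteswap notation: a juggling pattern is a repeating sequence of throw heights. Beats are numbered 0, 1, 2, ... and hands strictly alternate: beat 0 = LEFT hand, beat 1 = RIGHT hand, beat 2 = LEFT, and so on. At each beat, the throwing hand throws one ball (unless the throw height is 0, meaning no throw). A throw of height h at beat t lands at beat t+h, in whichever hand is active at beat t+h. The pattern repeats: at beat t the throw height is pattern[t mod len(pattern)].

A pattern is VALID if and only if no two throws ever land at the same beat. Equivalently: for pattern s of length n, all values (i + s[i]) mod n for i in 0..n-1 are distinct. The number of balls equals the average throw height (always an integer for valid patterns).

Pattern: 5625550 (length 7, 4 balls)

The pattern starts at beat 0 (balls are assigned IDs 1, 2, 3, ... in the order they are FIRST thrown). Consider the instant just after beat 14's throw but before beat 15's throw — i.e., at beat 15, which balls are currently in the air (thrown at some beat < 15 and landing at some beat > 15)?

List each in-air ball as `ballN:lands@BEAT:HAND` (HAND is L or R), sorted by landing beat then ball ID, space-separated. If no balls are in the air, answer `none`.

Beat 0 (L): throw ball1 h=5 -> lands@5:R; in-air after throw: [b1@5:R]
Beat 1 (R): throw ball2 h=6 -> lands@7:R; in-air after throw: [b1@5:R b2@7:R]
Beat 2 (L): throw ball3 h=2 -> lands@4:L; in-air after throw: [b3@4:L b1@5:R b2@7:R]
Beat 3 (R): throw ball4 h=5 -> lands@8:L; in-air after throw: [b3@4:L b1@5:R b2@7:R b4@8:L]
Beat 4 (L): throw ball3 h=5 -> lands@9:R; in-air after throw: [b1@5:R b2@7:R b4@8:L b3@9:R]
Beat 5 (R): throw ball1 h=5 -> lands@10:L; in-air after throw: [b2@7:R b4@8:L b3@9:R b1@10:L]
Beat 7 (R): throw ball2 h=5 -> lands@12:L; in-air after throw: [b4@8:L b3@9:R b1@10:L b2@12:L]
Beat 8 (L): throw ball4 h=6 -> lands@14:L; in-air after throw: [b3@9:R b1@10:L b2@12:L b4@14:L]
Beat 9 (R): throw ball3 h=2 -> lands@11:R; in-air after throw: [b1@10:L b3@11:R b2@12:L b4@14:L]
Beat 10 (L): throw ball1 h=5 -> lands@15:R; in-air after throw: [b3@11:R b2@12:L b4@14:L b1@15:R]
Beat 11 (R): throw ball3 h=5 -> lands@16:L; in-air after throw: [b2@12:L b4@14:L b1@15:R b3@16:L]
Beat 12 (L): throw ball2 h=5 -> lands@17:R; in-air after throw: [b4@14:L b1@15:R b3@16:L b2@17:R]
Beat 14 (L): throw ball4 h=5 -> lands@19:R; in-air after throw: [b1@15:R b3@16:L b2@17:R b4@19:R]
Beat 15 (R): throw ball1 h=6 -> lands@21:R; in-air after throw: [b3@16:L b2@17:R b4@19:R b1@21:R]

Answer: ball3:lands@16:L ball2:lands@17:R ball4:lands@19:R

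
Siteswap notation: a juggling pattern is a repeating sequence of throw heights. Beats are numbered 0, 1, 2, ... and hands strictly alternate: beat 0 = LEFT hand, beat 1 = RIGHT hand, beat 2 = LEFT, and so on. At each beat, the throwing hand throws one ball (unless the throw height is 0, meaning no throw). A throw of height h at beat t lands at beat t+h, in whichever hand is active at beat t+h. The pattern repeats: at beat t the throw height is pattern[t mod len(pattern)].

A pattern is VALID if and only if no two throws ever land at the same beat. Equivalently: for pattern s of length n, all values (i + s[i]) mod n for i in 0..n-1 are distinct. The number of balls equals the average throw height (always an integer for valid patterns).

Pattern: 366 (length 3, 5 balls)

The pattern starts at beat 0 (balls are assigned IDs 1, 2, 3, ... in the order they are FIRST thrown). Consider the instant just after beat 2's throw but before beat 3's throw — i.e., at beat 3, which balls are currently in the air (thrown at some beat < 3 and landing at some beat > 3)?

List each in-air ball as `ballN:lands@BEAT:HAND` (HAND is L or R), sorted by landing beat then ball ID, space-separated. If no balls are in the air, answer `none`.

Answer: ball2:lands@7:R ball3:lands@8:L

Derivation:
Beat 0 (L): throw ball1 h=3 -> lands@3:R; in-air after throw: [b1@3:R]
Beat 1 (R): throw ball2 h=6 -> lands@7:R; in-air after throw: [b1@3:R b2@7:R]
Beat 2 (L): throw ball3 h=6 -> lands@8:L; in-air after throw: [b1@3:R b2@7:R b3@8:L]
Beat 3 (R): throw ball1 h=3 -> lands@6:L; in-air after throw: [b1@6:L b2@7:R b3@8:L]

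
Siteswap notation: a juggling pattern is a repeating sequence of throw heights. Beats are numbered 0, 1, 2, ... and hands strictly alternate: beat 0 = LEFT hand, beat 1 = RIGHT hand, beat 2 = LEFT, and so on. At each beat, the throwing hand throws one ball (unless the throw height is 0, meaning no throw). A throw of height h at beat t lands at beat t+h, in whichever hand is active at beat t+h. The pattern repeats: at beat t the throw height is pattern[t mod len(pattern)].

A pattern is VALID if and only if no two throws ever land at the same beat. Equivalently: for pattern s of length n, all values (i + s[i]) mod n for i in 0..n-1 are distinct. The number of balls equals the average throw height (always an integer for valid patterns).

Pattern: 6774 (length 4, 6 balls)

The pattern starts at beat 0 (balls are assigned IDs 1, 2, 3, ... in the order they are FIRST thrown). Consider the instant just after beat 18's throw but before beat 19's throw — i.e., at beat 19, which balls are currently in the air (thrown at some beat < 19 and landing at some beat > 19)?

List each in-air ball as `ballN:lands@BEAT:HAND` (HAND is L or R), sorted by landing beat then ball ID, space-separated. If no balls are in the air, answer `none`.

Beat 0 (L): throw ball1 h=6 -> lands@6:L; in-air after throw: [b1@6:L]
Beat 1 (R): throw ball2 h=7 -> lands@8:L; in-air after throw: [b1@6:L b2@8:L]
Beat 2 (L): throw ball3 h=7 -> lands@9:R; in-air after throw: [b1@6:L b2@8:L b3@9:R]
Beat 3 (R): throw ball4 h=4 -> lands@7:R; in-air after throw: [b1@6:L b4@7:R b2@8:L b3@9:R]
Beat 4 (L): throw ball5 h=6 -> lands@10:L; in-air after throw: [b1@6:L b4@7:R b2@8:L b3@9:R b5@10:L]
Beat 5 (R): throw ball6 h=7 -> lands@12:L; in-air after throw: [b1@6:L b4@7:R b2@8:L b3@9:R b5@10:L b6@12:L]
Beat 6 (L): throw ball1 h=7 -> lands@13:R; in-air after throw: [b4@7:R b2@8:L b3@9:R b5@10:L b6@12:L b1@13:R]
Beat 7 (R): throw ball4 h=4 -> lands@11:R; in-air after throw: [b2@8:L b3@9:R b5@10:L b4@11:R b6@12:L b1@13:R]
Beat 8 (L): throw ball2 h=6 -> lands@14:L; in-air after throw: [b3@9:R b5@10:L b4@11:R b6@12:L b1@13:R b2@14:L]
Beat 9 (R): throw ball3 h=7 -> lands@16:L; in-air after throw: [b5@10:L b4@11:R b6@12:L b1@13:R b2@14:L b3@16:L]
Beat 10 (L): throw ball5 h=7 -> lands@17:R; in-air after throw: [b4@11:R b6@12:L b1@13:R b2@14:L b3@16:L b5@17:R]
Beat 11 (R): throw ball4 h=4 -> lands@15:R; in-air after throw: [b6@12:L b1@13:R b2@14:L b4@15:R b3@16:L b5@17:R]
Beat 12 (L): throw ball6 h=6 -> lands@18:L; in-air after throw: [b1@13:R b2@14:L b4@15:R b3@16:L b5@17:R b6@18:L]
Beat 13 (R): throw ball1 h=7 -> lands@20:L; in-air after throw: [b2@14:L b4@15:R b3@16:L b5@17:R b6@18:L b1@20:L]
Beat 14 (L): throw ball2 h=7 -> lands@21:R; in-air after throw: [b4@15:R b3@16:L b5@17:R b6@18:L b1@20:L b2@21:R]
Beat 15 (R): throw ball4 h=4 -> lands@19:R; in-air after throw: [b3@16:L b5@17:R b6@18:L b4@19:R b1@20:L b2@21:R]
Beat 16 (L): throw ball3 h=6 -> lands@22:L; in-air after throw: [b5@17:R b6@18:L b4@19:R b1@20:L b2@21:R b3@22:L]
Beat 17 (R): throw ball5 h=7 -> lands@24:L; in-air after throw: [b6@18:L b4@19:R b1@20:L b2@21:R b3@22:L b5@24:L]
Beat 18 (L): throw ball6 h=7 -> lands@25:R; in-air after throw: [b4@19:R b1@20:L b2@21:R b3@22:L b5@24:L b6@25:R]
Beat 19 (R): throw ball4 h=4 -> lands@23:R; in-air after throw: [b1@20:L b2@21:R b3@22:L b4@23:R b5@24:L b6@25:R]

Answer: ball1:lands@20:L ball2:lands@21:R ball3:lands@22:L ball5:lands@24:L ball6:lands@25:R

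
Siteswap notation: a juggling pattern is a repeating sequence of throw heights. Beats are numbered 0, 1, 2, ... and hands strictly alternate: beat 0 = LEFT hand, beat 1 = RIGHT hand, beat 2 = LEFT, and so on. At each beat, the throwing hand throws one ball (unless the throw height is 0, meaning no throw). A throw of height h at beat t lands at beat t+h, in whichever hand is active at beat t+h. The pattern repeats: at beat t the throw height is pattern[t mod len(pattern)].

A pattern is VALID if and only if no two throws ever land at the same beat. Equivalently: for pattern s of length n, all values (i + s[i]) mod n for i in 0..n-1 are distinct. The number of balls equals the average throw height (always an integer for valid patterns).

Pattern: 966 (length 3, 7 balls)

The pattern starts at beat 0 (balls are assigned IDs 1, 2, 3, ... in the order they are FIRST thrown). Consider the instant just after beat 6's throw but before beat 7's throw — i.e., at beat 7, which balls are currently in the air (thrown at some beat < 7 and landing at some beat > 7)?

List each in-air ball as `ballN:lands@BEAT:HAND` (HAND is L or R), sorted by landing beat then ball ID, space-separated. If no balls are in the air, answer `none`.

Answer: ball3:lands@8:L ball1:lands@9:R ball5:lands@10:L ball6:lands@11:R ball4:lands@12:L ball7:lands@15:R

Derivation:
Beat 0 (L): throw ball1 h=9 -> lands@9:R; in-air after throw: [b1@9:R]
Beat 1 (R): throw ball2 h=6 -> lands@7:R; in-air after throw: [b2@7:R b1@9:R]
Beat 2 (L): throw ball3 h=6 -> lands@8:L; in-air after throw: [b2@7:R b3@8:L b1@9:R]
Beat 3 (R): throw ball4 h=9 -> lands@12:L; in-air after throw: [b2@7:R b3@8:L b1@9:R b4@12:L]
Beat 4 (L): throw ball5 h=6 -> lands@10:L; in-air after throw: [b2@7:R b3@8:L b1@9:R b5@10:L b4@12:L]
Beat 5 (R): throw ball6 h=6 -> lands@11:R; in-air after throw: [b2@7:R b3@8:L b1@9:R b5@10:L b6@11:R b4@12:L]
Beat 6 (L): throw ball7 h=9 -> lands@15:R; in-air after throw: [b2@7:R b3@8:L b1@9:R b5@10:L b6@11:R b4@12:L b7@15:R]
Beat 7 (R): throw ball2 h=6 -> lands@13:R; in-air after throw: [b3@8:L b1@9:R b5@10:L b6@11:R b4@12:L b2@13:R b7@15:R]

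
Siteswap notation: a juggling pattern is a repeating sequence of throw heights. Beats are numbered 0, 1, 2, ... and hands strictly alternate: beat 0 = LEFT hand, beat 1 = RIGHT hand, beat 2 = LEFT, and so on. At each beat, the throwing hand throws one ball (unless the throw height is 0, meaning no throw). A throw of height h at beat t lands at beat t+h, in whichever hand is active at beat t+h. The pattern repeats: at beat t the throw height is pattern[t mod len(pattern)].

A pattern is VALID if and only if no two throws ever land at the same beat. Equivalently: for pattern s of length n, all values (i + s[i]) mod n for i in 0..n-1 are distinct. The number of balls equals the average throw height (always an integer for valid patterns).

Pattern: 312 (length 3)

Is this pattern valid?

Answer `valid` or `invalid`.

Answer: valid

Derivation:
i=0: (i + s[i]) mod n = (0 + 3) mod 3 = 0
i=1: (i + s[i]) mod n = (1 + 1) mod 3 = 2
i=2: (i + s[i]) mod n = (2 + 2) mod 3 = 1
Residues: [0, 2, 1], distinct: True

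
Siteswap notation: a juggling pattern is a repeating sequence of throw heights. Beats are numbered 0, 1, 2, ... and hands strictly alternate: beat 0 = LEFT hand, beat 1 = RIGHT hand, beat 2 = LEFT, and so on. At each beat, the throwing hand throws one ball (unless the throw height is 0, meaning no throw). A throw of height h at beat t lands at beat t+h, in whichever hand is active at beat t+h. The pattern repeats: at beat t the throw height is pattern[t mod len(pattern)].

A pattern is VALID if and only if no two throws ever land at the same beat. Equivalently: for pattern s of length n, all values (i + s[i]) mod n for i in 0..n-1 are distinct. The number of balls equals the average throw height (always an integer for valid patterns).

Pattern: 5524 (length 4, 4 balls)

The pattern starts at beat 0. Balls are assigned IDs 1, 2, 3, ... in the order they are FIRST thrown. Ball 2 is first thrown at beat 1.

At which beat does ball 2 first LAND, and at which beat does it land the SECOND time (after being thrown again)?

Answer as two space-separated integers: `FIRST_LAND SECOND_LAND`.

Answer: 6 8

Derivation:
Beat 0 (L): throw ball1 h=5 -> lands@5:R; in-air after throw: [b1@5:R]
Beat 1 (R): throw ball2 h=5 -> lands@6:L; in-air after throw: [b1@5:R b2@6:L]
Beat 2 (L): throw ball3 h=2 -> lands@4:L; in-air after throw: [b3@4:L b1@5:R b2@6:L]
Beat 3 (R): throw ball4 h=4 -> lands@7:R; in-air after throw: [b3@4:L b1@5:R b2@6:L b4@7:R]
Beat 4 (L): throw ball3 h=5 -> lands@9:R; in-air after throw: [b1@5:R b2@6:L b4@7:R b3@9:R]
Beat 5 (R): throw ball1 h=5 -> lands@10:L; in-air after throw: [b2@6:L b4@7:R b3@9:R b1@10:L]
Beat 6 (L): throw ball2 h=2 -> lands@8:L; in-air after throw: [b4@7:R b2@8:L b3@9:R b1@10:L]
Beat 7 (R): throw ball4 h=4 -> lands@11:R; in-air after throw: [b2@8:L b3@9:R b1@10:L b4@11:R]
Beat 8 (L): throw ball2 h=5 -> lands@13:R; in-air after throw: [b3@9:R b1@10:L b4@11:R b2@13:R]
Ball 2: thrown@1 h=5 -> first land @6; rethrown@6 h=2 -> second land @8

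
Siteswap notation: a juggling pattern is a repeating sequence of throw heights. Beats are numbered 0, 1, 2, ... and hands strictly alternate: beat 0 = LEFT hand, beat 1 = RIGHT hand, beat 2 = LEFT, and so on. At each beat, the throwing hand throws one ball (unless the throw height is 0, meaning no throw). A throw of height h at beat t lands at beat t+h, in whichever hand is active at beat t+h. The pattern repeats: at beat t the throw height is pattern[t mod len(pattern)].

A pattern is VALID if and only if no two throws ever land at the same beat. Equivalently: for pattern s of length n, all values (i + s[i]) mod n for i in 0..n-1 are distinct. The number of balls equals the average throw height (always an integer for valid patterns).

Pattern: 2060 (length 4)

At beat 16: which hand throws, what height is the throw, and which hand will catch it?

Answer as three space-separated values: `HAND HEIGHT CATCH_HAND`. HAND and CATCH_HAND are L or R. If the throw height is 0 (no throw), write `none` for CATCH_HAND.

Answer: L 2 L

Derivation:
Beat 16: 16 mod 2 = 0, so hand = L
Throw height = pattern[16 mod 4] = pattern[0] = 2
Lands at beat 16+2=18, 18 mod 2 = 0, so catch hand = L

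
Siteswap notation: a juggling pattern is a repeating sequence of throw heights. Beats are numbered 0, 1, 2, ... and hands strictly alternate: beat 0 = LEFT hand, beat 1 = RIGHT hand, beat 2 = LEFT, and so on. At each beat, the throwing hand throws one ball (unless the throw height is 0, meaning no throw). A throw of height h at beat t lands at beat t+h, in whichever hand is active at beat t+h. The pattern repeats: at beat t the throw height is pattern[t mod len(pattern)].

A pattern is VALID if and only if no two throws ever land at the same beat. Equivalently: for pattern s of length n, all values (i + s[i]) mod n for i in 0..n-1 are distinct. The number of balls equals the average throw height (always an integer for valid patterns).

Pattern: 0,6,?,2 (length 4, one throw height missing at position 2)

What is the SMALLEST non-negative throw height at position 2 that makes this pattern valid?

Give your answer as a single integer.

Answer: 0

Derivation:
i=0: (0 + 0) mod 4 = 0
i=1: (1 + 6) mod 4 = 3
i=2: s[i]=? (unknown)
i=3: (3 + 2) mod 4 = 1
Known residues: [0, 1, 3]; need a permutation of 0..3, so missing residue r = 2
Need (2 + s) mod 4 = 2; smallest s = (2 - 2) mod 4 = 0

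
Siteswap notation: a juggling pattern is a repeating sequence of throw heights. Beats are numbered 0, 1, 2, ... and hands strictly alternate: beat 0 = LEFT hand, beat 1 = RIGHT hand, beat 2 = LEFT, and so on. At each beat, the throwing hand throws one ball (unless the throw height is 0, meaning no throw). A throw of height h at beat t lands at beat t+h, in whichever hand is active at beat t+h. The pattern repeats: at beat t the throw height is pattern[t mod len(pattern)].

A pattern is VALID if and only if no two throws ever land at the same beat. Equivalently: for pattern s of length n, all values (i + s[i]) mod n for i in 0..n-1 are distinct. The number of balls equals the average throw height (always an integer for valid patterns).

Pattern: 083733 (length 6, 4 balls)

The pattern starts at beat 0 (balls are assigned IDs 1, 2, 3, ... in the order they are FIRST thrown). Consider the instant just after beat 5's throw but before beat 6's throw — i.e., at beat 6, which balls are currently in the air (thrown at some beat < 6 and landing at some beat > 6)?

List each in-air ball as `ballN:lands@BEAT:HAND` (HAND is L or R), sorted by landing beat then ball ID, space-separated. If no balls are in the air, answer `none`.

Answer: ball4:lands@7:R ball2:lands@8:L ball1:lands@9:R ball3:lands@10:L

Derivation:
Beat 1 (R): throw ball1 h=8 -> lands@9:R; in-air after throw: [b1@9:R]
Beat 2 (L): throw ball2 h=3 -> lands@5:R; in-air after throw: [b2@5:R b1@9:R]
Beat 3 (R): throw ball3 h=7 -> lands@10:L; in-air after throw: [b2@5:R b1@9:R b3@10:L]
Beat 4 (L): throw ball4 h=3 -> lands@7:R; in-air after throw: [b2@5:R b4@7:R b1@9:R b3@10:L]
Beat 5 (R): throw ball2 h=3 -> lands@8:L; in-air after throw: [b4@7:R b2@8:L b1@9:R b3@10:L]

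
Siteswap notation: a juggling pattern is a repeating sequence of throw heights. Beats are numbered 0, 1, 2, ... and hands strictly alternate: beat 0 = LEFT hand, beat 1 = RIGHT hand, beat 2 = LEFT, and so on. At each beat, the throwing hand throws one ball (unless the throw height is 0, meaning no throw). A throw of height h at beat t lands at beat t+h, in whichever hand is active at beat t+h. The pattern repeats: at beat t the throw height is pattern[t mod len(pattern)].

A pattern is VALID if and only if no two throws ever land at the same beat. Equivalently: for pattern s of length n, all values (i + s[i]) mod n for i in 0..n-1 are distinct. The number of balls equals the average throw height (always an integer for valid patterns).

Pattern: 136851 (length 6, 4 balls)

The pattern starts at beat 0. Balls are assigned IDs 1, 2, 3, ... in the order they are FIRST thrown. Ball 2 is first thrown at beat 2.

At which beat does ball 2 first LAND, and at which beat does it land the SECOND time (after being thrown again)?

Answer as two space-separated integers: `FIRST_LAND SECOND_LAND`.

Answer: 8 14

Derivation:
Beat 0 (L): throw ball1 h=1 -> lands@1:R; in-air after throw: [b1@1:R]
Beat 1 (R): throw ball1 h=3 -> lands@4:L; in-air after throw: [b1@4:L]
Beat 2 (L): throw ball2 h=6 -> lands@8:L; in-air after throw: [b1@4:L b2@8:L]
Beat 3 (R): throw ball3 h=8 -> lands@11:R; in-air after throw: [b1@4:L b2@8:L b3@11:R]
Beat 4 (L): throw ball1 h=5 -> lands@9:R; in-air after throw: [b2@8:L b1@9:R b3@11:R]
Beat 5 (R): throw ball4 h=1 -> lands@6:L; in-air after throw: [b4@6:L b2@8:L b1@9:R b3@11:R]
Beat 6 (L): throw ball4 h=1 -> lands@7:R; in-air after throw: [b4@7:R b2@8:L b1@9:R b3@11:R]
Beat 7 (R): throw ball4 h=3 -> lands@10:L; in-air after throw: [b2@8:L b1@9:R b4@10:L b3@11:R]
Beat 8 (L): throw ball2 h=6 -> lands@14:L; in-air after throw: [b1@9:R b4@10:L b3@11:R b2@14:L]
Beat 9 (R): throw ball1 h=8 -> lands@17:R; in-air after throw: [b4@10:L b3@11:R b2@14:L b1@17:R]
Beat 10 (L): throw ball4 h=5 -> lands@15:R; in-air after throw: [b3@11:R b2@14:L b4@15:R b1@17:R]
Beat 11 (R): throw ball3 h=1 -> lands@12:L; in-air after throw: [b3@12:L b2@14:L b4@15:R b1@17:R]
Beat 12 (L): throw ball3 h=1 -> lands@13:R; in-air after throw: [b3@13:R b2@14:L b4@15:R b1@17:R]
Beat 13 (R): throw ball3 h=3 -> lands@16:L; in-air after throw: [b2@14:L b4@15:R b3@16:L b1@17:R]
Beat 14 (L): throw ball2 h=6 -> lands@20:L; in-air after throw: [b4@15:R b3@16:L b1@17:R b2@20:L]
Ball 2: thrown@2 h=6 -> first land @8; rethrown@8 h=6 -> second land @14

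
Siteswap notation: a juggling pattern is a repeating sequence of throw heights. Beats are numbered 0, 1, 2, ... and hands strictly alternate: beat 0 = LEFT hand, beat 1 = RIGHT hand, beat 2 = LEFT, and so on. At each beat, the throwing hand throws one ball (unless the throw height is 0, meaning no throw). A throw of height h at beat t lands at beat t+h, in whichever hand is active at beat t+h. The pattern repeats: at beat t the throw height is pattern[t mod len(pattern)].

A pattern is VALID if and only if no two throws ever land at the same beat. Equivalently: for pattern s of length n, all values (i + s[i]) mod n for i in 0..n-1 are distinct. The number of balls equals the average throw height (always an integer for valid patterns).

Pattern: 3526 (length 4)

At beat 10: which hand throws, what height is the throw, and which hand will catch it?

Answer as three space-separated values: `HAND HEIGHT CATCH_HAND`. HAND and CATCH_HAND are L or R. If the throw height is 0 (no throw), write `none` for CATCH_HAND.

Beat 10: 10 mod 2 = 0, so hand = L
Throw height = pattern[10 mod 4] = pattern[2] = 2
Lands at beat 10+2=12, 12 mod 2 = 0, so catch hand = L

Answer: L 2 L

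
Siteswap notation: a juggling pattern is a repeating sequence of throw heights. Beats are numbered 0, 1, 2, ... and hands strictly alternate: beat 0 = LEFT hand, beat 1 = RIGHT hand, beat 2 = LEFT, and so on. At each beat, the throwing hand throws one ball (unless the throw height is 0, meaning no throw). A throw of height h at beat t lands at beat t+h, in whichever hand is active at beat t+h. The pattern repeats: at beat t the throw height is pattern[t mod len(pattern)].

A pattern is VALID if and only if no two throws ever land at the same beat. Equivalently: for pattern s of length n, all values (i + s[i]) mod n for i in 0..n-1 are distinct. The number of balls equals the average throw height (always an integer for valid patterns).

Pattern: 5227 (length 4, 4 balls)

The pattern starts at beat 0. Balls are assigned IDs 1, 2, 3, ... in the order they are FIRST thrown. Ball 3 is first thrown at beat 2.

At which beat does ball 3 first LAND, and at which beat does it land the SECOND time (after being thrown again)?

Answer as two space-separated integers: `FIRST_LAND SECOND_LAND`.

Answer: 4 9

Derivation:
Beat 0 (L): throw ball1 h=5 -> lands@5:R; in-air after throw: [b1@5:R]
Beat 1 (R): throw ball2 h=2 -> lands@3:R; in-air after throw: [b2@3:R b1@5:R]
Beat 2 (L): throw ball3 h=2 -> lands@4:L; in-air after throw: [b2@3:R b3@4:L b1@5:R]
Beat 3 (R): throw ball2 h=7 -> lands@10:L; in-air after throw: [b3@4:L b1@5:R b2@10:L]
Beat 4 (L): throw ball3 h=5 -> lands@9:R; in-air after throw: [b1@5:R b3@9:R b2@10:L]
Beat 5 (R): throw ball1 h=2 -> lands@7:R; in-air after throw: [b1@7:R b3@9:R b2@10:L]
Beat 6 (L): throw ball4 h=2 -> lands@8:L; in-air after throw: [b1@7:R b4@8:L b3@9:R b2@10:L]
Beat 7 (R): throw ball1 h=7 -> lands@14:L; in-air after throw: [b4@8:L b3@9:R b2@10:L b1@14:L]
Beat 8 (L): throw ball4 h=5 -> lands@13:R; in-air after throw: [b3@9:R b2@10:L b4@13:R b1@14:L]
Beat 9 (R): throw ball3 h=2 -> lands@11:R; in-air after throw: [b2@10:L b3@11:R b4@13:R b1@14:L]
Ball 3: thrown@2 h=2 -> first land @4; rethrown@4 h=5 -> second land @9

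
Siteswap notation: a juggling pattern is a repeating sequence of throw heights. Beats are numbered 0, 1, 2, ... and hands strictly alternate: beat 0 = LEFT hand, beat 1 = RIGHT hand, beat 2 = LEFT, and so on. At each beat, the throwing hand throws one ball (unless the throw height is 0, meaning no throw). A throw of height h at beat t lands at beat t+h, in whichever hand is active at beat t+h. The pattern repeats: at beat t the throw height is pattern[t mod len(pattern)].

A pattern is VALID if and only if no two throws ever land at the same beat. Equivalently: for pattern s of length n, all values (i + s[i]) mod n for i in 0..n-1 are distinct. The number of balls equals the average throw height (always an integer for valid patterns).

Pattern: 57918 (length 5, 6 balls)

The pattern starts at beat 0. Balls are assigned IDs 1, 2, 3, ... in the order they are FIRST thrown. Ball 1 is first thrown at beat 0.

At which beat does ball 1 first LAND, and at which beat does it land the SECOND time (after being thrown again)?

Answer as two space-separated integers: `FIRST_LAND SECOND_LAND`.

Beat 0 (L): throw ball1 h=5 -> lands@5:R; in-air after throw: [b1@5:R]
Beat 1 (R): throw ball2 h=7 -> lands@8:L; in-air after throw: [b1@5:R b2@8:L]
Beat 2 (L): throw ball3 h=9 -> lands@11:R; in-air after throw: [b1@5:R b2@8:L b3@11:R]
Beat 3 (R): throw ball4 h=1 -> lands@4:L; in-air after throw: [b4@4:L b1@5:R b2@8:L b3@11:R]
Beat 4 (L): throw ball4 h=8 -> lands@12:L; in-air after throw: [b1@5:R b2@8:L b3@11:R b4@12:L]
Beat 5 (R): throw ball1 h=5 -> lands@10:L; in-air after throw: [b2@8:L b1@10:L b3@11:R b4@12:L]
Beat 6 (L): throw ball5 h=7 -> lands@13:R; in-air after throw: [b2@8:L b1@10:L b3@11:R b4@12:L b5@13:R]
Beat 7 (R): throw ball6 h=9 -> lands@16:L; in-air after throw: [b2@8:L b1@10:L b3@11:R b4@12:L b5@13:R b6@16:L]
Beat 8 (L): throw ball2 h=1 -> lands@9:R; in-air after throw: [b2@9:R b1@10:L b3@11:R b4@12:L b5@13:R b6@16:L]
Beat 9 (R): throw ball2 h=8 -> lands@17:R; in-air after throw: [b1@10:L b3@11:R b4@12:L b5@13:R b6@16:L b2@17:R]
Beat 10 (L): throw ball1 h=5 -> lands@15:R; in-air after throw: [b3@11:R b4@12:L b5@13:R b1@15:R b6@16:L b2@17:R]
Ball 1: thrown@0 h=5 -> first land @5; rethrown@5 h=5 -> second land @10

Answer: 5 10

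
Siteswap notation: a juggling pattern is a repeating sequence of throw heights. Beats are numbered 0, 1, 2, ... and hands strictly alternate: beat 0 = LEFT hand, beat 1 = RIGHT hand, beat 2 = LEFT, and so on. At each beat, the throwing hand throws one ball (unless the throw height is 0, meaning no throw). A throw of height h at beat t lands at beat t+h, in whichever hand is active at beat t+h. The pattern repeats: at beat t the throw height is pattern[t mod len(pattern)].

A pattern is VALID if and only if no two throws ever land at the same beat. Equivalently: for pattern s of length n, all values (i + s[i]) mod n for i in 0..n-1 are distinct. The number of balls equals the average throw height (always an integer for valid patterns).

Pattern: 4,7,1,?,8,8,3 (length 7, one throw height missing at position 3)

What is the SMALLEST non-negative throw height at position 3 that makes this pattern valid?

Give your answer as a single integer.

i=0: (0 + 4) mod 7 = 4
i=1: (1 + 7) mod 7 = 1
i=2: (2 + 1) mod 7 = 3
i=3: s[i]=? (unknown)
i=4: (4 + 8) mod 7 = 5
i=5: (5 + 8) mod 7 = 6
i=6: (6 + 3) mod 7 = 2
Known residues: [1, 2, 3, 4, 5, 6]; need a permutation of 0..6, so missing residue r = 0
Need (3 + s) mod 7 = 0; smallest s = (0 - 3) mod 7 = 4

Answer: 4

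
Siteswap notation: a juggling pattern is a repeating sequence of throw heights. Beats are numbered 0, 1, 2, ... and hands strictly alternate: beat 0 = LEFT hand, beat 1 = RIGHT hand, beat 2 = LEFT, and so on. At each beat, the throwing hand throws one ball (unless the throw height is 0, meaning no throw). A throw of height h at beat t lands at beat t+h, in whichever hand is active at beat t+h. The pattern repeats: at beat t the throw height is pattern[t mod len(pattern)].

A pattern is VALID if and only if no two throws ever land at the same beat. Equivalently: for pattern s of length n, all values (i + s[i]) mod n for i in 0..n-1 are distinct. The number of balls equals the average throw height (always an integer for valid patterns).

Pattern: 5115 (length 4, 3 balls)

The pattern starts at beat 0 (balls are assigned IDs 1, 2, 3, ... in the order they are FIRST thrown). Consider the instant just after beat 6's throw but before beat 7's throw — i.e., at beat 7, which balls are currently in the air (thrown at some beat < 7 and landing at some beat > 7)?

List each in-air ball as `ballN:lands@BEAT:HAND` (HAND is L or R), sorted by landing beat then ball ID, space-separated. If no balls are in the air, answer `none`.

Beat 0 (L): throw ball1 h=5 -> lands@5:R; in-air after throw: [b1@5:R]
Beat 1 (R): throw ball2 h=1 -> lands@2:L; in-air after throw: [b2@2:L b1@5:R]
Beat 2 (L): throw ball2 h=1 -> lands@3:R; in-air after throw: [b2@3:R b1@5:R]
Beat 3 (R): throw ball2 h=5 -> lands@8:L; in-air after throw: [b1@5:R b2@8:L]
Beat 4 (L): throw ball3 h=5 -> lands@9:R; in-air after throw: [b1@5:R b2@8:L b3@9:R]
Beat 5 (R): throw ball1 h=1 -> lands@6:L; in-air after throw: [b1@6:L b2@8:L b3@9:R]
Beat 6 (L): throw ball1 h=1 -> lands@7:R; in-air after throw: [b1@7:R b2@8:L b3@9:R]
Beat 7 (R): throw ball1 h=5 -> lands@12:L; in-air after throw: [b2@8:L b3@9:R b1@12:L]

Answer: ball2:lands@8:L ball3:lands@9:R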